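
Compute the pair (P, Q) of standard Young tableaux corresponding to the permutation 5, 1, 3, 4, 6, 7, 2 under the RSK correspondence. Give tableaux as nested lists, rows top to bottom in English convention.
Insert each entry of the permutation into P by Schensted row insertion, recording in Q the position of each new cell.

Insert 5: appended to row 1. P = [[5]].
Insert 1: 1 bumps 5 from row 1; 5 starts row 2. P = [[1], [5]].
Insert 3: appended to row 1. P = [[1, 3], [5]].
Insert 4: appended to row 1. P = [[1, 3, 4], [5]].
Insert 6: appended to row 1. P = [[1, 3, 4, 6], [5]].
Insert 7: appended to row 1. P = [[1, 3, 4, 6, 7], [5]].
Insert 2: 2 bumps 3 from row 1; 3 bumps 5 from row 2; 5 starts row 3. P = [[1, 2, 4, 6, 7], [3], [5]].

So P = [[1, 2, 4, 6, 7], [3], [5]], Q = [[1, 3, 4, 5, 6], [2], [7]].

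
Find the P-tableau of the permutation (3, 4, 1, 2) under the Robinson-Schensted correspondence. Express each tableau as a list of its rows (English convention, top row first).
P = [[1, 2], [3, 4]]

Insert 3: appended to row 1. P = [[3]].
Insert 4: appended to row 1. P = [[3, 4]].
Insert 1: 1 bumps 3 from row 1; 3 starts row 2. P = [[1, 4], [3]].
Insert 2: 2 bumps 4 from row 1; 4 appends to row 2. P = [[1, 2], [3, 4]].

So P = [[1, 2], [3, 4]].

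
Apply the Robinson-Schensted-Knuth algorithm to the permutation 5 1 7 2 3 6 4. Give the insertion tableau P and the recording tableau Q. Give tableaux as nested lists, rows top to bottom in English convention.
P = [[1, 2, 3, 4], [5, 6], [7]], Q = [[1, 3, 5, 6], [2, 4], [7]]

Insert each entry of the permutation into P by Schensted row insertion, recording in Q the position of each new cell.

Insert 5: appended to row 1. P = [[5]], Q = [[1]].
Insert 1: 1 bumps 5 from row 1; 5 starts row 2. P = [[1], [5]], Q = [[1], [2]].
Insert 7: appended to row 1. P = [[1, 7], [5]], Q = [[1, 3], [2]].
Insert 2: 2 bumps 7 from row 1; 7 appends to row 2. P = [[1, 2], [5, 7]], Q = [[1, 3], [2, 4]].
Insert 3: appended to row 1. P = [[1, 2, 3], [5, 7]], Q = [[1, 3, 5], [2, 4]].
Insert 6: appended to row 1. P = [[1, 2, 3, 6], [5, 7]], Q = [[1, 3, 5, 6], [2, 4]].
Insert 4: 4 bumps 6 from row 1; 6 bumps 7 from row 2; 7 starts row 3. P = [[1, 2, 3, 4], [5, 6], [7]], Q = [[1, 3, 5, 6], [2, 4], [7]].

So P = [[1, 2, 3, 4], [5, 6], [7]], Q = [[1, 3, 5, 6], [2, 4], [7]].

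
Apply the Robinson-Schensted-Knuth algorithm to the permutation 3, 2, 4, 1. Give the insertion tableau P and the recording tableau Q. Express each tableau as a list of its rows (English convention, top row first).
Insert each entry of the permutation into P by Schensted row insertion, recording in Q the position of each new cell.

Insert 3: appended to row 1. P = [[3]], Q = [[1]].
Insert 2: 2 bumps 3 from row 1; 3 starts row 2. P = [[2], [3]], Q = [[1], [2]].
Insert 4: appended to row 1. P = [[2, 4], [3]], Q = [[1, 3], [2]].
Insert 1: 1 bumps 2 from row 1; 2 bumps 3 from row 2; 3 starts row 3. P = [[1, 4], [2], [3]], Q = [[1, 3], [2], [4]].

So P = [[1, 4], [2], [3]], Q = [[1, 3], [2], [4]].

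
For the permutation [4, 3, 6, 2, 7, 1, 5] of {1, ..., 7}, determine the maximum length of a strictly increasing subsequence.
3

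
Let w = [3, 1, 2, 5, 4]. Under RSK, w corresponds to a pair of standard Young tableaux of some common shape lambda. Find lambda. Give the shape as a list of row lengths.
[3, 2]

Row-insert each entry into an empty tableau.

After inserting 3: P = [[3]].
After inserting 1: P = [[1], [3]].
After inserting 2: P = [[1, 2], [3]].
After inserting 5: P = [[1, 2, 5], [3]].
After inserting 4: P = [[1, 2, 4], [3, 5]].

The final insertion tableau P = [[1, 2, 4], [3, 5]] has shape [3, 2].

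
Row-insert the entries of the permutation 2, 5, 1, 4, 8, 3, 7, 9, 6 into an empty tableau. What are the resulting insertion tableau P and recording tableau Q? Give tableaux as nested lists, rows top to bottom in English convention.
Insert each entry of the permutation into P by Schensted row insertion, recording in Q the position of each new cell.

Insert 2: appended to row 1. P = [[2]].
Insert 5: appended to row 1. P = [[2, 5]].
Insert 1: 1 bumps 2 from row 1; 2 starts row 2. P = [[1, 5], [2]].
Insert 4: 4 bumps 5 from row 1; 5 appends to row 2. P = [[1, 4], [2, 5]].
Insert 8: appended to row 1. P = [[1, 4, 8], [2, 5]].
Insert 3: 3 bumps 4 from row 1; 4 bumps 5 from row 2; 5 starts row 3. P = [[1, 3, 8], [2, 4], [5]].
Insert 7: 7 bumps 8 from row 1; 8 appends to row 2. P = [[1, 3, 7], [2, 4, 8], [5]].
Insert 9: appended to row 1. P = [[1, 3, 7, 9], [2, 4, 8], [5]].
Insert 6: 6 bumps 7 from row 1; 7 bumps 8 from row 2; 8 appends to row 3. P = [[1, 3, 6, 9], [2, 4, 7], [5, 8]].

So P = [[1, 3, 6, 9], [2, 4, 7], [5, 8]], Q = [[1, 2, 5, 8], [3, 4, 7], [6, 9]].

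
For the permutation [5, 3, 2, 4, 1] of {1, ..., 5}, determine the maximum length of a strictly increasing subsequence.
2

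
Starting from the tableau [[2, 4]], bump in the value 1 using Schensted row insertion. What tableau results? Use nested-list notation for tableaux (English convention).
[[1, 4], [2]]

In row 1, 1 replaces 2 (the leftmost entry greater than 1); 2 is bumped to row 2. 2 starts a new row 2. The new tableau is [[1, 4], [2]].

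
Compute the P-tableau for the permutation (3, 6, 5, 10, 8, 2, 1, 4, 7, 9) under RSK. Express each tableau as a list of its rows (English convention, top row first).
P = [[1, 4, 7, 9], [2, 5, 8], [3, 10], [6]]

Insert 3: appended to row 1. P = [[3]].
Insert 6: appended to row 1. P = [[3, 6]].
Insert 5: 5 bumps 6 from row 1; 6 starts row 2. P = [[3, 5], [6]].
Insert 10: appended to row 1. P = [[3, 5, 10], [6]].
Insert 8: 8 bumps 10 from row 1; 10 appends to row 2. P = [[3, 5, 8], [6, 10]].
Insert 2: 2 bumps 3 from row 1; 3 bumps 6 from row 2; 6 starts row 3. P = [[2, 5, 8], [3, 10], [6]].
Insert 1: 1 bumps 2 from row 1; 2 bumps 3 from row 2; 3 bumps 6 from row 3; 6 starts row 4. P = [[1, 5, 8], [2, 10], [3], [6]].
Insert 4: 4 bumps 5 from row 1; 5 bumps 10 from row 2; 10 appends to row 3. P = [[1, 4, 8], [2, 5], [3, 10], [6]].
Insert 7: 7 bumps 8 from row 1; 8 appends to row 2. P = [[1, 4, 7], [2, 5, 8], [3, 10], [6]].
Insert 9: appended to row 1. P = [[1, 4, 7, 9], [2, 5, 8], [3, 10], [6]].

So P = [[1, 4, 7, 9], [2, 5, 8], [3, 10], [6]].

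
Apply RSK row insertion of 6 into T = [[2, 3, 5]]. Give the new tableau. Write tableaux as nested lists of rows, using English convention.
6 is larger than every entry of row 1, so it is appended to row 1. The new tableau is [[2, 3, 5, 6]].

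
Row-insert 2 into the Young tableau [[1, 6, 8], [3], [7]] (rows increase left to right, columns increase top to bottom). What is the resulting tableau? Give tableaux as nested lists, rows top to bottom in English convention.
In row 1, 2 replaces 6 (the leftmost entry greater than 2); 6 is bumped to row 2. 6 is appended to row 2. The new tableau is [[1, 2, 8], [3, 6], [7]].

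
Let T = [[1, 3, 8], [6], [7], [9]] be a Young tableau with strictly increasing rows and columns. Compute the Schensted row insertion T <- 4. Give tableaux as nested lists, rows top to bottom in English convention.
[[1, 3, 4], [6, 8], [7], [9]]

In row 1, 4 replaces 8 (the leftmost entry greater than 4); 8 is bumped to row 2. 8 is appended to row 2. The new tableau is [[1, 3, 4], [6, 8], [7], [9]].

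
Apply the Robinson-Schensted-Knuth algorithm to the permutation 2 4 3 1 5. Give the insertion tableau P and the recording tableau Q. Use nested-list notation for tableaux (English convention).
P = [[1, 3, 5], [2], [4]], Q = [[1, 2, 5], [3], [4]]

Insert each entry of the permutation into P by Schensted row insertion, recording in Q the position of each new cell.

Insert 2: appended to row 1. P = [[2]], Q = [[1]].
Insert 4: appended to row 1. P = [[2, 4]], Q = [[1, 2]].
Insert 3: 3 bumps 4 from row 1; 4 starts row 2. P = [[2, 3], [4]], Q = [[1, 2], [3]].
Insert 1: 1 bumps 2 from row 1; 2 bumps 4 from row 2; 4 starts row 3. P = [[1, 3], [2], [4]], Q = [[1, 2], [3], [4]].
Insert 5: appended to row 1. P = [[1, 3, 5], [2], [4]], Q = [[1, 2, 5], [3], [4]].

So P = [[1, 3, 5], [2], [4]], Q = [[1, 2, 5], [3], [4]].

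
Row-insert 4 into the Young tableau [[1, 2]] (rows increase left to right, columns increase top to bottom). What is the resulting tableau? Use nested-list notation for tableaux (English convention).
[[1, 2, 4]]

4 is larger than every entry of row 1, so it is appended to row 1. The new tableau is [[1, 2, 4]].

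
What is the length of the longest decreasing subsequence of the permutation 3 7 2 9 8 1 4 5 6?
3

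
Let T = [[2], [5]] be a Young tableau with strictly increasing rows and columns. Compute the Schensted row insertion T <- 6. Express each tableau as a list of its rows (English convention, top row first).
[[2, 6], [5]]

6 is larger than every entry of row 1, so it is appended to row 1. The new tableau is [[2, 6], [5]].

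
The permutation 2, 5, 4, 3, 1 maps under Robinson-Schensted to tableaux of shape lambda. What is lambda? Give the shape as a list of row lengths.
[2, 1, 1, 1]

Row-insert each entry into an empty tableau.

After inserting 2: P = [[2]].
After inserting 5: P = [[2, 5]].
After inserting 4: P = [[2, 4], [5]].
After inserting 3: P = [[2, 3], [4], [5]].
After inserting 1: P = [[1, 3], [2], [4], [5]].

The final insertion tableau P = [[1, 3], [2], [4], [5]] has shape [2, 1, 1, 1].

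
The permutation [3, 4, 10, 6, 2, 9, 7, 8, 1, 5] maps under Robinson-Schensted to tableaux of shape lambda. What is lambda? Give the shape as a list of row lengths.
Row-insert each entry into an empty tableau.

After inserting 3: P = [[3]].
After inserting 4: P = [[3, 4]].
After inserting 10: P = [[3, 4, 10]].
After inserting 6: P = [[3, 4, 6], [10]].
After inserting 2: P = [[2, 4, 6], [3], [10]].
After inserting 9: P = [[2, 4, 6, 9], [3], [10]].
After inserting 7: P = [[2, 4, 6, 7], [3, 9], [10]].
After inserting 8: P = [[2, 4, 6, 7, 8], [3, 9], [10]].
After inserting 1: P = [[1, 4, 6, 7, 8], [2, 9], [3], [10]].
After inserting 5: P = [[1, 4, 5, 7, 8], [2, 6], [3, 9], [10]].

The final insertion tableau P = [[1, 4, 5, 7, 8], [2, 6], [3, 9], [10]] has shape [5, 2, 2, 1].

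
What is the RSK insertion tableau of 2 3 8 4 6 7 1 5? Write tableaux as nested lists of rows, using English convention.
P = [[1, 3, 4, 5, 7], [2, 6], [8]]

After inserting 2: P = [[2]].
After inserting 3: P = [[2, 3]].
After inserting 8: P = [[2, 3, 8]].
After inserting 4: P = [[2, 3, 4], [8]].
After inserting 6: P = [[2, 3, 4, 6], [8]].
After inserting 7: P = [[2, 3, 4, 6, 7], [8]].
After inserting 1: P = [[1, 3, 4, 6, 7], [2], [8]].
After inserting 5: P = [[1, 3, 4, 5, 7], [2, 6], [8]].

So P = [[1, 3, 4, 5, 7], [2, 6], [8]].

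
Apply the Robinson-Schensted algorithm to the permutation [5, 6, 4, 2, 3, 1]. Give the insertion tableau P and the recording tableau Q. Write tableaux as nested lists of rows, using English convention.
Insert each entry of the permutation into P by Schensted row insertion, recording in Q the position of each new cell.

Insert 5: appended to row 1. P = [[5]], Q = [[1]].
Insert 6: appended to row 1. P = [[5, 6]], Q = [[1, 2]].
Insert 4: 4 bumps 5 from row 1; 5 starts row 2. P = [[4, 6], [5]], Q = [[1, 2], [3]].
Insert 2: 2 bumps 4 from row 1; 4 bumps 5 from row 2; 5 starts row 3. P = [[2, 6], [4], [5]], Q = [[1, 2], [3], [4]].
Insert 3: 3 bumps 6 from row 1; 6 appends to row 2. P = [[2, 3], [4, 6], [5]], Q = [[1, 2], [3, 5], [4]].
Insert 1: 1 bumps 2 from row 1; 2 bumps 4 from row 2; 4 bumps 5 from row 3; 5 starts row 4. P = [[1, 3], [2, 6], [4], [5]], Q = [[1, 2], [3, 5], [4], [6]].

So P = [[1, 3], [2, 6], [4], [5]], Q = [[1, 2], [3, 5], [4], [6]].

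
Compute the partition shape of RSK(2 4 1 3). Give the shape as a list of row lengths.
Row-insert each entry into an empty tableau.

After inserting 2: P = [[2]].
After inserting 4: P = [[2, 4]].
After inserting 1: P = [[1, 4], [2]].
After inserting 3: P = [[1, 3], [2, 4]].

The final insertion tableau P = [[1, 3], [2, 4]] has shape [2, 2].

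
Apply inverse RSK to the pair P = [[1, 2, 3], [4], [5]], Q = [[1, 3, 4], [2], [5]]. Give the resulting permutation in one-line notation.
Reverse the RSK construction: for i from n down to 1, find the cell of Q containing i, remove the entry at that cell from P, and reverse-bump it up through P; the value ejected from row 1 is w(i).

Step i=5: Q has 5 at row 3, column 1; remove 5 from row 3 of P and reverse-bump: 5 enters row 2 and ejects 4; 4 enters row 1 and ejects 3. So w(5) = 3. P is now [[1, 2, 4], [5]].
Step i=4: Q has 4 at row 1, column 3; remove that cell from P, ejecting 4. So w(4) = 4. P is now [[1, 2], [5]].
Step i=3: Q has 3 at row 1, column 2; remove that cell from P, ejecting 2. So w(3) = 2. P is now [[1], [5]].
Step i=2: Q has 2 at row 2, column 1; remove 5 from row 2 of P and reverse-bump: 5 enters row 1 and ejects 1. So w(2) = 1. P is now [[5]].
Step i=1: Q has 1 at row 1, column 1; remove that cell from P, ejecting 5. So w(1) = 5. P is now [].

So w = 5 1 2 4 3.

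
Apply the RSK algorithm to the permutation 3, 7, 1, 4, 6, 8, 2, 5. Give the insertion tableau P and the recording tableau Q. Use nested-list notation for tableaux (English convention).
Insert each entry of the permutation into P by Schensted row insertion, recording in Q the position of each new cell.

After inserting 3: P = [[3]].
After inserting 7: P = [[3, 7]].
After inserting 1: P = [[1, 7], [3]].
After inserting 4: P = [[1, 4], [3, 7]].
After inserting 6: P = [[1, 4, 6], [3, 7]].
After inserting 8: P = [[1, 4, 6, 8], [3, 7]].
After inserting 2: P = [[1, 2, 6, 8], [3, 4], [7]].
After inserting 5: P = [[1, 2, 5, 8], [3, 4, 6], [7]].

So P = [[1, 2, 5, 8], [3, 4, 6], [7]], Q = [[1, 2, 5, 6], [3, 4, 8], [7]].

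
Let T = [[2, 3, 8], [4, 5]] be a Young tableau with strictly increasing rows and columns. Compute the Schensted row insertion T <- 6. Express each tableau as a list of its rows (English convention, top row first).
In row 1, 6 replaces 8 (the leftmost entry greater than 6); 8 is bumped to row 2. 8 is appended to row 2. The new tableau is [[2, 3, 6], [4, 5, 8]].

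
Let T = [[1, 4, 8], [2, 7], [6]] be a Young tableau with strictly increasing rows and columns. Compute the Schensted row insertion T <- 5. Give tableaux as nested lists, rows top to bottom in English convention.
[[1, 4, 5], [2, 7, 8], [6]]

In row 1, 5 replaces 8 (the leftmost entry greater than 5); 8 is bumped to row 2. 8 is appended to row 2. The new tableau is [[1, 4, 5], [2, 7, 8], [6]].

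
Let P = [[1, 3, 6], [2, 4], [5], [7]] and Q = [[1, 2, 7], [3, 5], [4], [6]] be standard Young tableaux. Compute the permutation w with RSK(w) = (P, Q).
Reverse the RSK construction: for i from n down to 1, find the cell of Q containing i, remove the entry at that cell from P, and reverse-bump it up through P; the value ejected from row 1 is w(i).

Step i=7: Q has 7 at row 1, column 3; remove that cell from P, ejecting 6. So w(7) = 6. P is now [[1, 3], [2, 4], [5], [7]].
Step i=6: Q has 6 at row 4, column 1; remove 7 from row 4 of P and reverse-bump: 7 enters row 3 and ejects 5; 5 enters row 2 and ejects 4; 4 enters row 1 and ejects 3. So w(6) = 3. P is now [[1, 4], [2, 5], [7]].
Step i=5: Q has 5 at row 2, column 2; remove 5 from row 2 of P and reverse-bump: 5 enters row 1 and ejects 4. So w(5) = 4. P is now [[1, 5], [2], [7]].
Step i=4: Q has 4 at row 3, column 1; remove 7 from row 3 of P and reverse-bump: 7 enters row 2 and ejects 2; 2 enters row 1 and ejects 1. So w(4) = 1. P is now [[2, 5], [7]].
Step i=3: Q has 3 at row 2, column 1; remove 7 from row 2 of P and reverse-bump: 7 enters row 1 and ejects 5. So w(3) = 5. P is now [[2, 7]].
Step i=2: Q has 2 at row 1, column 2; remove that cell from P, ejecting 7. So w(2) = 7. P is now [[2]].
Step i=1: Q has 1 at row 1, column 1; remove that cell from P, ejecting 2. So w(1) = 2. P is now [].

So w = 2 7 5 1 4 3 6.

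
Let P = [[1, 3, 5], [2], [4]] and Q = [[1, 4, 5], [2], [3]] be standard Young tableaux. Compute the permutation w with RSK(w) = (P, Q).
4 2 1 3 5

Reverse the RSK construction: for i from n down to 1, find the cell of Q containing i, remove the entry at that cell from P, and reverse-bump it up through P; the value ejected from row 1 is w(i).

Step i=5: Q has 5 at row 1, column 3; remove that cell from P, ejecting 5. So w(5) = 5. P is now [[1, 3], [2], [4]].
Step i=4: Q has 4 at row 1, column 2; remove that cell from P, ejecting 3. So w(4) = 3. P is now [[1], [2], [4]].
Step i=3: Q has 3 at row 3, column 1; remove 4 from row 3 of P and reverse-bump: 4 enters row 2 and ejects 2; 2 enters row 1 and ejects 1. So w(3) = 1. P is now [[2], [4]].
Step i=2: Q has 2 at row 2, column 1; remove 4 from row 2 of P and reverse-bump: 4 enters row 1 and ejects 2. So w(2) = 2. P is now [[4]].
Step i=1: Q has 1 at row 1, column 1; remove that cell from P, ejecting 4. So w(1) = 4. P is now [].

So w = 4 2 1 3 5.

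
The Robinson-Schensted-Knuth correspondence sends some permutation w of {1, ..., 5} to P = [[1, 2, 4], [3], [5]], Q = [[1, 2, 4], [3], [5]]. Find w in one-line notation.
1 5 3 4 2

Reverse the RSK construction: for i from n down to 1, find the cell of Q containing i, remove the entry at that cell from P, and reverse-bump it up through P; the value ejected from row 1 is w(i).

Step i=5: Q has 5 at row 3, column 1; remove 5 from row 3 of P and reverse-bump: 5 enters row 2 and ejects 3; 3 enters row 1 and ejects 2. So w(5) = 2. P is now [[1, 3, 4], [5]].
Step i=4: Q has 4 at row 1, column 3; remove that cell from P, ejecting 4. So w(4) = 4. P is now [[1, 3], [5]].
Step i=3: Q has 3 at row 2, column 1; remove 5 from row 2 of P and reverse-bump: 5 enters row 1 and ejects 3. So w(3) = 3. P is now [[1, 5]].
Step i=2: Q has 2 at row 1, column 2; remove that cell from P, ejecting 5. So w(2) = 5. P is now [[1]].
Step i=1: Q has 1 at row 1, column 1; remove that cell from P, ejecting 1. So w(1) = 1. P is now [].

So w = 1 5 3 4 2.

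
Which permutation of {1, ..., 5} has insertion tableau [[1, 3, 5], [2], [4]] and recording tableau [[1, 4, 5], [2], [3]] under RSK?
4 2 1 3 5

Reverse the RSK construction: for i from n down to 1, find the cell of Q containing i, remove the entry at that cell from P, and reverse-bump it up through P; the value ejected from row 1 is w(i).

Step i=5: Q has 5 at row 1, column 3; remove that cell from P, ejecting 5. So w(5) = 5. P is now [[1, 3], [2], [4]].
Step i=4: Q has 4 at row 1, column 2; remove that cell from P, ejecting 3. So w(4) = 3. P is now [[1], [2], [4]].
Step i=3: Q has 3 at row 3, column 1; remove 4 from row 3 of P and reverse-bump: 4 enters row 2 and ejects 2; 2 enters row 1 and ejects 1. So w(3) = 1. P is now [[2], [4]].
Step i=2: Q has 2 at row 2, column 1; remove 4 from row 2 of P and reverse-bump: 4 enters row 1 and ejects 2. So w(2) = 2. P is now [[4]].
Step i=1: Q has 1 at row 1, column 1; remove that cell from P, ejecting 4. So w(1) = 4. P is now [].

So w = 4 2 1 3 5.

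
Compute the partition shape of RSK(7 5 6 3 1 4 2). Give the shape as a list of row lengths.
RSK row insertion gives P = [[1, 2], [3, 4], [5, 6], [7]], which has shape [2, 2, 2, 1].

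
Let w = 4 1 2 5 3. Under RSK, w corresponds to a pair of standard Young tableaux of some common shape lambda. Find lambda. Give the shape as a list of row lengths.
[3, 2]

Row-insert each entry into an empty tableau.

After inserting 4: P = [[4]].
After inserting 1: P = [[1], [4]].
After inserting 2: P = [[1, 2], [4]].
After inserting 5: P = [[1, 2, 5], [4]].
After inserting 3: P = [[1, 2, 3], [4, 5]].

The final insertion tableau P = [[1, 2, 3], [4, 5]] has shape [3, 2].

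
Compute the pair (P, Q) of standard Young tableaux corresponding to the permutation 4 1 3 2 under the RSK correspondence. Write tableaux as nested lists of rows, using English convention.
Insert each entry of the permutation into P by Schensted row insertion, recording in Q the position of each new cell.

After inserting 4: P = [[4]].
After inserting 1: P = [[1], [4]].
After inserting 3: P = [[1, 3], [4]].
After inserting 2: P = [[1, 2], [3], [4]].

So P = [[1, 2], [3], [4]], Q = [[1, 3], [2], [4]].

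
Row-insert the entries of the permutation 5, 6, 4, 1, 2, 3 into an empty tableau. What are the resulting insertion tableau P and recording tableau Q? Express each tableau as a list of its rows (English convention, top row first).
Insert each entry of the permutation into P by Schensted row insertion, recording in Q the position of each new cell.

Insert 5: appended to row 1. P = [[5]].
Insert 6: appended to row 1. P = [[5, 6]].
Insert 4: 4 bumps 5 from row 1; 5 starts row 2. P = [[4, 6], [5]].
Insert 1: 1 bumps 4 from row 1; 4 bumps 5 from row 2; 5 starts row 3. P = [[1, 6], [4], [5]].
Insert 2: 2 bumps 6 from row 1; 6 appends to row 2. P = [[1, 2], [4, 6], [5]].
Insert 3: appended to row 1. P = [[1, 2, 3], [4, 6], [5]].

So P = [[1, 2, 3], [4, 6], [5]], Q = [[1, 2, 6], [3, 5], [4]].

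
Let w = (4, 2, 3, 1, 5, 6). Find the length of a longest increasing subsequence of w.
4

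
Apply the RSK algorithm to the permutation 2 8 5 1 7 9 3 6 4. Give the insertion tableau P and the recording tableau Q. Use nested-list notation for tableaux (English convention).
Insert each entry of the permutation into P by Schensted row insertion, recording in Q the position of each new cell.

Insert 2: appended to row 1. P = [[2]].
Insert 8: appended to row 1. P = [[2, 8]].
Insert 5: 5 bumps 8 from row 1; 8 starts row 2. P = [[2, 5], [8]].
Insert 1: 1 bumps 2 from row 1; 2 bumps 8 from row 2; 8 starts row 3. P = [[1, 5], [2], [8]].
Insert 7: appended to row 1. P = [[1, 5, 7], [2], [8]].
Insert 9: appended to row 1. P = [[1, 5, 7, 9], [2], [8]].
Insert 3: 3 bumps 5 from row 1; 5 appends to row 2. P = [[1, 3, 7, 9], [2, 5], [8]].
Insert 6: 6 bumps 7 from row 1; 7 appends to row 2. P = [[1, 3, 6, 9], [2, 5, 7], [8]].
Insert 4: 4 bumps 6 from row 1; 6 bumps 7 from row 2; 7 bumps 8 from row 3; 8 starts row 4. P = [[1, 3, 4, 9], [2, 5, 6], [7], [8]].

So P = [[1, 3, 4, 9], [2, 5, 6], [7], [8]], Q = [[1, 2, 5, 6], [3, 7, 8], [4], [9]].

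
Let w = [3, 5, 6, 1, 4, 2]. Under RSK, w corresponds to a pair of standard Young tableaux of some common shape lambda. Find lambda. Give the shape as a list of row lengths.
RSK row insertion gives P = [[1, 2, 6], [3, 4], [5]], which has shape [3, 2, 1].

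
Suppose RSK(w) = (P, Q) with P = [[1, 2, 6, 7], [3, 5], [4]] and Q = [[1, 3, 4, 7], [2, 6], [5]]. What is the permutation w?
4 3 5 6 1 2 7

Reverse the RSK construction: for i from n down to 1, find the cell of Q containing i, remove the entry at that cell from P, and reverse-bump it up through P; the value ejected from row 1 is w(i).

Step i=7: Q has 7 at row 1, column 4; remove that cell from P, ejecting 7. So w(7) = 7. P is now [[1, 2, 6], [3, 5], [4]].
Step i=6: Q has 6 at row 2, column 2; remove 5 from row 2 of P and reverse-bump: 5 enters row 1 and ejects 2. So w(6) = 2. P is now [[1, 5, 6], [3], [4]].
Step i=5: Q has 5 at row 3, column 1; remove 4 from row 3 of P and reverse-bump: 4 enters row 2 and ejects 3; 3 enters row 1 and ejects 1. So w(5) = 1. P is now [[3, 5, 6], [4]].
Step i=4: Q has 4 at row 1, column 3; remove that cell from P, ejecting 6. So w(4) = 6. P is now [[3, 5], [4]].
Step i=3: Q has 3 at row 1, column 2; remove that cell from P, ejecting 5. So w(3) = 5. P is now [[3], [4]].
Step i=2: Q has 2 at row 2, column 1; remove 4 from row 2 of P and reverse-bump: 4 enters row 1 and ejects 3. So w(2) = 3. P is now [[4]].
Step i=1: Q has 1 at row 1, column 1; remove that cell from P, ejecting 4. So w(1) = 4. P is now [].

So w = 4 3 5 6 1 2 7.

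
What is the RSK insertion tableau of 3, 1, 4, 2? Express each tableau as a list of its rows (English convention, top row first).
Insert 3: appended to row 1. P = [[3]].
Insert 1: 1 bumps 3 from row 1; 3 starts row 2. P = [[1], [3]].
Insert 4: appended to row 1. P = [[1, 4], [3]].
Insert 2: 2 bumps 4 from row 1; 4 appends to row 2. P = [[1, 2], [3, 4]].

So P = [[1, 2], [3, 4]].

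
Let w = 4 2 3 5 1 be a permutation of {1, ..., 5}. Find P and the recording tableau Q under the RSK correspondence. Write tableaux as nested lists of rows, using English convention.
Insert each entry of the permutation into P by Schensted row insertion, recording in Q the position of each new cell.

Insert 4: appended to row 1. P = [[4]].
Insert 2: 2 bumps 4 from row 1; 4 starts row 2. P = [[2], [4]].
Insert 3: appended to row 1. P = [[2, 3], [4]].
Insert 5: appended to row 1. P = [[2, 3, 5], [4]].
Insert 1: 1 bumps 2 from row 1; 2 bumps 4 from row 2; 4 starts row 3. P = [[1, 3, 5], [2], [4]].

So P = [[1, 3, 5], [2], [4]], Q = [[1, 3, 4], [2], [5]].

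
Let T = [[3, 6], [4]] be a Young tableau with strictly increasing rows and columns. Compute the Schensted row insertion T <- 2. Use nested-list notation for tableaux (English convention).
[[2, 6], [3], [4]]

In row 1, 2 replaces 3 (the leftmost entry greater than 2); 3 is bumped to row 2. In row 2, 3 replaces 4 (the leftmost entry greater than 3); 4 is bumped to row 3. 4 starts a new row 3. The new tableau is [[2, 6], [3], [4]].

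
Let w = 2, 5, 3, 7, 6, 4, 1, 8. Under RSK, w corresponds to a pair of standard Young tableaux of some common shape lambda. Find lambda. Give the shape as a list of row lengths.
Row-insert each entry into an empty tableau.

After inserting 2: P = [[2]].
After inserting 5: P = [[2, 5]].
After inserting 3: P = [[2, 3], [5]].
After inserting 7: P = [[2, 3, 7], [5]].
After inserting 6: P = [[2, 3, 6], [5, 7]].
After inserting 4: P = [[2, 3, 4], [5, 6], [7]].
After inserting 1: P = [[1, 3, 4], [2, 6], [5], [7]].
After inserting 8: P = [[1, 3, 4, 8], [2, 6], [5], [7]].

The final insertion tableau P = [[1, 3, 4, 8], [2, 6], [5], [7]] has shape [4, 2, 1, 1].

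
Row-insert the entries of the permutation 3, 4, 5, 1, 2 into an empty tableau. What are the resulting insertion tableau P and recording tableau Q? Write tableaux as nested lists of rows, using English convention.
P = [[1, 2, 5], [3, 4]], Q = [[1, 2, 3], [4, 5]]

Insert each entry of the permutation into P by Schensted row insertion, recording in Q the position of each new cell.

Insert 3: appended to row 1. P = [[3]].
Insert 4: appended to row 1. P = [[3, 4]].
Insert 5: appended to row 1. P = [[3, 4, 5]].
Insert 1: 1 bumps 3 from row 1; 3 starts row 2. P = [[1, 4, 5], [3]].
Insert 2: 2 bumps 4 from row 1; 4 appends to row 2. P = [[1, 2, 5], [3, 4]].

So P = [[1, 2, 5], [3, 4]], Q = [[1, 2, 3], [4, 5]].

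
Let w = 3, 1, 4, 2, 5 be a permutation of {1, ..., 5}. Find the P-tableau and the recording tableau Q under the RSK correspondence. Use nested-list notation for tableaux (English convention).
P = [[1, 2, 5], [3, 4]], Q = [[1, 3, 5], [2, 4]]

Insert each entry of the permutation into P by Schensted row insertion, recording in Q the position of each new cell.

After inserting 3: P = [[3]].
After inserting 1: P = [[1], [3]].
After inserting 4: P = [[1, 4], [3]].
After inserting 2: P = [[1, 2], [3, 4]].
After inserting 5: P = [[1, 2, 5], [3, 4]].

So P = [[1, 2, 5], [3, 4]], Q = [[1, 3, 5], [2, 4]].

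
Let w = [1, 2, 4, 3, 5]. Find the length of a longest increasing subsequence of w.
4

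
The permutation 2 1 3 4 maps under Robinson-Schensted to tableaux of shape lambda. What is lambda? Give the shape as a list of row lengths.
Row-insert each entry into an empty tableau.

After inserting 2: P = [[2]].
After inserting 1: P = [[1], [2]].
After inserting 3: P = [[1, 3], [2]].
After inserting 4: P = [[1, 3, 4], [2]].

The final insertion tableau P = [[1, 3, 4], [2]] has shape [3, 1].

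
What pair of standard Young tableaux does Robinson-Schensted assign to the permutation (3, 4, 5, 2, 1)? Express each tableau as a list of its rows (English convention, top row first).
P = [[1, 4, 5], [2], [3]], Q = [[1, 2, 3], [4], [5]]

Insert each entry of the permutation into P by Schensted row insertion, recording in Q the position of each new cell.

Insert 3: appended to row 1. P = [[3]].
Insert 4: appended to row 1. P = [[3, 4]].
Insert 5: appended to row 1. P = [[3, 4, 5]].
Insert 2: 2 bumps 3 from row 1; 3 starts row 2. P = [[2, 4, 5], [3]].
Insert 1: 1 bumps 2 from row 1; 2 bumps 3 from row 2; 3 starts row 3. P = [[1, 4, 5], [2], [3]].

So P = [[1, 4, 5], [2], [3]], Q = [[1, 2, 3], [4], [5]].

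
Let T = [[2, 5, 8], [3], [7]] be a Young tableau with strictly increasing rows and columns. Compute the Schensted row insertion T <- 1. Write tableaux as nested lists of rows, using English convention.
[[1, 5, 8], [2], [3], [7]]

In row 1, 1 replaces 2 (the leftmost entry greater than 1); 2 is bumped to row 2. In row 2, 2 replaces 3 (the leftmost entry greater than 2); 3 is bumped to row 3. In row 3, 3 replaces 7 (the leftmost entry greater than 3); 7 is bumped to row 4. 7 starts a new row 4. The new tableau is [[1, 5, 8], [2], [3], [7]].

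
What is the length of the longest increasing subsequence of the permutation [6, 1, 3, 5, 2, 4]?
3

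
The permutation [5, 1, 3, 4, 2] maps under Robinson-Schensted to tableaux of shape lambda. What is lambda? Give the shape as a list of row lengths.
[3, 1, 1]

Row-insert each entry into an empty tableau.

After inserting 5: P = [[5]].
After inserting 1: P = [[1], [5]].
After inserting 3: P = [[1, 3], [5]].
After inserting 4: P = [[1, 3, 4], [5]].
After inserting 2: P = [[1, 2, 4], [3], [5]].

The final insertion tableau P = [[1, 2, 4], [3], [5]] has shape [3, 1, 1].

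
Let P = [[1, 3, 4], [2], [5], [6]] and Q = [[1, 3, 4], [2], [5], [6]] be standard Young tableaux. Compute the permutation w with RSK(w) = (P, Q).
Reverse RSK: for i = n, n-1, ..., 1, locate i in Q, remove the corresponding corner cell from P, and reverse-bump its entry up through P; the value ejected from row 1 is w(i).

So w = 6 2 3 5 4 1.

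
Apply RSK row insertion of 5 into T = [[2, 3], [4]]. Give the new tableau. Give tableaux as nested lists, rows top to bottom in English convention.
[[2, 3, 5], [4]]

5 is larger than every entry of row 1, so it is appended to row 1. The new tableau is [[2, 3, 5], [4]].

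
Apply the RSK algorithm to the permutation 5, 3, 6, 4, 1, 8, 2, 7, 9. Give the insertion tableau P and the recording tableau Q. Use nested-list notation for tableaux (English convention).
P = [[1, 2, 7, 9], [3, 4, 8], [5, 6]], Q = [[1, 3, 6, 9], [2, 4, 8], [5, 7]]

Insert each entry of the permutation into P by Schensted row insertion, recording in Q the position of each new cell.

After inserting 5: P = [[5]].
After inserting 3: P = [[3], [5]].
After inserting 6: P = [[3, 6], [5]].
After inserting 4: P = [[3, 4], [5, 6]].
After inserting 1: P = [[1, 4], [3, 6], [5]].
After inserting 8: P = [[1, 4, 8], [3, 6], [5]].
After inserting 2: P = [[1, 2, 8], [3, 4], [5, 6]].
After inserting 7: P = [[1, 2, 7], [3, 4, 8], [5, 6]].
After inserting 9: P = [[1, 2, 7, 9], [3, 4, 8], [5, 6]].

So P = [[1, 2, 7, 9], [3, 4, 8], [5, 6]], Q = [[1, 3, 6, 9], [2, 4, 8], [5, 7]].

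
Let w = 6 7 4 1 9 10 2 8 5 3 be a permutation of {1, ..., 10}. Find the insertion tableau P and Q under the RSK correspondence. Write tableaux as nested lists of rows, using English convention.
P = [[1, 2, 3, 10], [4, 5, 8], [6, 7], [9]], Q = [[1, 2, 5, 6], [3, 7, 8], [4, 9], [10]]

Insert each entry of the permutation into P by Schensted row insertion, recording in Q the position of each new cell.

Insert 6: appended to row 1. P = [[6]].
Insert 7: appended to row 1. P = [[6, 7]].
Insert 4: 4 bumps 6 from row 1; 6 starts row 2. P = [[4, 7], [6]].
Insert 1: 1 bumps 4 from row 1; 4 bumps 6 from row 2; 6 starts row 3. P = [[1, 7], [4], [6]].
Insert 9: appended to row 1. P = [[1, 7, 9], [4], [6]].
Insert 10: appended to row 1. P = [[1, 7, 9, 10], [4], [6]].
Insert 2: 2 bumps 7 from row 1; 7 appends to row 2. P = [[1, 2, 9, 10], [4, 7], [6]].
Insert 8: 8 bumps 9 from row 1; 9 appends to row 2. P = [[1, 2, 8, 10], [4, 7, 9], [6]].
Insert 5: 5 bumps 8 from row 1; 8 bumps 9 from row 2; 9 appends to row 3. P = [[1, 2, 5, 10], [4, 7, 8], [6, 9]].
Insert 3: 3 bumps 5 from row 1; 5 bumps 7 from row 2; 7 bumps 9 from row 3; 9 starts row 4. P = [[1, 2, 3, 10], [4, 5, 8], [6, 7], [9]].

So P = [[1, 2, 3, 10], [4, 5, 8], [6, 7], [9]], Q = [[1, 2, 5, 6], [3, 7, 8], [4, 9], [10]].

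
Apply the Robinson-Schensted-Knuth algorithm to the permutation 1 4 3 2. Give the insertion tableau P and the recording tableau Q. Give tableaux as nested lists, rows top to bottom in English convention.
P = [[1, 2], [3], [4]], Q = [[1, 2], [3], [4]]

Insert each entry of the permutation into P by Schensted row insertion, recording in Q the position of each new cell.

After inserting 1: P = [[1]].
After inserting 4: P = [[1, 4]].
After inserting 3: P = [[1, 3], [4]].
After inserting 2: P = [[1, 2], [3], [4]].

So P = [[1, 2], [3], [4]], Q = [[1, 2], [3], [4]].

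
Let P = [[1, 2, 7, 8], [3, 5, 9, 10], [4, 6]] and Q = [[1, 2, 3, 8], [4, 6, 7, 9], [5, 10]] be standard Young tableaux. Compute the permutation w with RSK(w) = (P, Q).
Reverse RSK: for i = n, n-1, ..., 1, locate i in Q, remove the corresponding corner cell from P, and reverse-bump its entry up through P; the value ejected from row 1 is w(i).

So w = 4 6 9 3 1 5 7 10 8 2.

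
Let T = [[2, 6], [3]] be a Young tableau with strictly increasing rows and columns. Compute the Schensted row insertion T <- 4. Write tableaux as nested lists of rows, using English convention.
In row 1, 4 replaces 6 (the leftmost entry greater than 4); 6 is bumped to row 2. 6 is appended to row 2. The new tableau is [[2, 4], [3, 6]].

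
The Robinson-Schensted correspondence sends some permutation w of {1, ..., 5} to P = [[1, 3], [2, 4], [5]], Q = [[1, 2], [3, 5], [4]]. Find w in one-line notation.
2 5 4 1 3

Reverse RSK: for i = n, n-1, ..., 1, locate i in Q, remove the corresponding corner cell from P, and reverse-bump its entry up through P; the value ejected from row 1 is w(i).

So w = 2 5 4 1 3.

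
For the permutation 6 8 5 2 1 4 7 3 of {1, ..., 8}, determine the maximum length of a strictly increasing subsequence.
3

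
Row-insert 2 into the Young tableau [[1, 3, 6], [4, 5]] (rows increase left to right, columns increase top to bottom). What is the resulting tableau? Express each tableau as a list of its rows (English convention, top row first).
In row 1, 2 replaces 3 (the leftmost entry greater than 2); 3 is bumped to row 2. In row 2, 3 replaces 4 (the leftmost entry greater than 3); 4 is bumped to row 3. 4 starts a new row 3. The new tableau is [[1, 2, 6], [3, 5], [4]].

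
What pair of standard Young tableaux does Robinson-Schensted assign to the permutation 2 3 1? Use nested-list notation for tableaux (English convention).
Insert each entry of the permutation into P by Schensted row insertion, recording in Q the position of each new cell.

Insert 2: appended to row 1. P = [[2]].
Insert 3: appended to row 1. P = [[2, 3]].
Insert 1: 1 bumps 2 from row 1; 2 starts row 2. P = [[1, 3], [2]].

So P = [[1, 3], [2]], Q = [[1, 2], [3]].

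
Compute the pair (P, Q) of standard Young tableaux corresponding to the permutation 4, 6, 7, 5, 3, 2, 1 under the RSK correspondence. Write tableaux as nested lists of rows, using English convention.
P = [[1, 5, 7], [2], [3], [4], [6]], Q = [[1, 2, 3], [4], [5], [6], [7]]

Insert each entry of the permutation into P by Schensted row insertion, recording in Q the position of each new cell.

Insert 4: appended to row 1. P = [[4]], Q = [[1]].
Insert 6: appended to row 1. P = [[4, 6]], Q = [[1, 2]].
Insert 7: appended to row 1. P = [[4, 6, 7]], Q = [[1, 2, 3]].
Insert 5: 5 bumps 6 from row 1; 6 starts row 2. P = [[4, 5, 7], [6]], Q = [[1, 2, 3], [4]].
Insert 3: 3 bumps 4 from row 1; 4 bumps 6 from row 2; 6 starts row 3. P = [[3, 5, 7], [4], [6]], Q = [[1, 2, 3], [4], [5]].
Insert 2: 2 bumps 3 from row 1; 3 bumps 4 from row 2; 4 bumps 6 from row 3; 6 starts row 4. P = [[2, 5, 7], [3], [4], [6]], Q = [[1, 2, 3], [4], [5], [6]].
Insert 1: 1 bumps 2 from row 1; 2 bumps 3 from row 2; 3 bumps 4 from row 3; 4 bumps 6 from row 4; 6 starts row 5. P = [[1, 5, 7], [2], [3], [4], [6]], Q = [[1, 2, 3], [4], [5], [6], [7]].

So P = [[1, 5, 7], [2], [3], [4], [6]], Q = [[1, 2, 3], [4], [5], [6], [7]].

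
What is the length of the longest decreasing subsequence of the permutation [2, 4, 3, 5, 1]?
3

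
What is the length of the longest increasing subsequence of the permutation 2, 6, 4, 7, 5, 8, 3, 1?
4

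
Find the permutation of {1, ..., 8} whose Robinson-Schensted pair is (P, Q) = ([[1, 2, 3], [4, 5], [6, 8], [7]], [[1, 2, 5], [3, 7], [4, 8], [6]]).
1 7 6 4 8 2 5 3

Reverse the RSK construction: for i from n down to 1, find the cell of Q containing i, remove the entry at that cell from P, and reverse-bump it up through P; the value ejected from row 1 is w(i).

Step i=8: Q has 8 at row 3, column 2; remove 8 from row 3 of P and reverse-bump: 8 enters row 2 and ejects 5; 5 enters row 1 and ejects 3. So w(8) = 3. P is now [[1, 2, 5], [4, 8], [6], [7]].
Step i=7: Q has 7 at row 2, column 2; remove 8 from row 2 of P and reverse-bump: 8 enters row 1 and ejects 5. So w(7) = 5. P is now [[1, 2, 8], [4], [6], [7]].
Step i=6: Q has 6 at row 4, column 1; remove 7 from row 4 of P and reverse-bump: 7 enters row 3 and ejects 6; 6 enters row 2 and ejects 4; 4 enters row 1 and ejects 2. So w(6) = 2. P is now [[1, 4, 8], [6], [7]].
Step i=5: Q has 5 at row 1, column 3; remove that cell from P, ejecting 8. So w(5) = 8. P is now [[1, 4], [6], [7]].
Step i=4: Q has 4 at row 3, column 1; remove 7 from row 3 of P and reverse-bump: 7 enters row 2 and ejects 6; 6 enters row 1 and ejects 4. So w(4) = 4. P is now [[1, 6], [7]].
Step i=3: Q has 3 at row 2, column 1; remove 7 from row 2 of P and reverse-bump: 7 enters row 1 and ejects 6. So w(3) = 6. P is now [[1, 7]].
Step i=2: Q has 2 at row 1, column 2; remove that cell from P, ejecting 7. So w(2) = 7. P is now [[1]].
Step i=1: Q has 1 at row 1, column 1; remove that cell from P, ejecting 1. So w(1) = 1. P is now [].

So w = 1 7 6 4 8 2 5 3.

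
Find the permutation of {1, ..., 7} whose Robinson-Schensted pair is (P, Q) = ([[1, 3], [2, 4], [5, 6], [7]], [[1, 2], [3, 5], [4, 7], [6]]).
5 7 6 2 4 1 3

Reverse the RSK construction: for i from n down to 1, find the cell of Q containing i, remove the entry at that cell from P, and reverse-bump it up through P; the value ejected from row 1 is w(i).

Step i=7: Q has 7 at row 3, column 2; remove 6 from row 3 of P and reverse-bump: 6 enters row 2 and ejects 4; 4 enters row 1 and ejects 3. So w(7) = 3. P is now [[1, 4], [2, 6], [5], [7]].
Step i=6: Q has 6 at row 4, column 1; remove 7 from row 4 of P and reverse-bump: 7 enters row 3 and ejects 5; 5 enters row 2 and ejects 2; 2 enters row 1 and ejects 1. So w(6) = 1. P is now [[2, 4], [5, 6], [7]].
Step i=5: Q has 5 at row 2, column 2; remove 6 from row 2 of P and reverse-bump: 6 enters row 1 and ejects 4. So w(5) = 4. P is now [[2, 6], [5], [7]].
Step i=4: Q has 4 at row 3, column 1; remove 7 from row 3 of P and reverse-bump: 7 enters row 2 and ejects 5; 5 enters row 1 and ejects 2. So w(4) = 2. P is now [[5, 6], [7]].
Step i=3: Q has 3 at row 2, column 1; remove 7 from row 2 of P and reverse-bump: 7 enters row 1 and ejects 6. So w(3) = 6. P is now [[5, 7]].
Step i=2: Q has 2 at row 1, column 2; remove that cell from P, ejecting 7. So w(2) = 7. P is now [[5]].
Step i=1: Q has 1 at row 1, column 1; remove that cell from P, ejecting 5. So w(1) = 5. P is now [].

So w = 5 7 6 2 4 1 3.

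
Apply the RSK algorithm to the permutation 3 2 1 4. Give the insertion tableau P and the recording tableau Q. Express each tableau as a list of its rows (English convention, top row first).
P = [[1, 4], [2], [3]], Q = [[1, 4], [2], [3]]

Insert each entry of the permutation into P by Schensted row insertion, recording in Q the position of each new cell.

Insert 3: appended to row 1. P = [[3]].
Insert 2: 2 bumps 3 from row 1; 3 starts row 2. P = [[2], [3]].
Insert 1: 1 bumps 2 from row 1; 2 bumps 3 from row 2; 3 starts row 3. P = [[1], [2], [3]].
Insert 4: appended to row 1. P = [[1, 4], [2], [3]].

So P = [[1, 4], [2], [3]], Q = [[1, 4], [2], [3]].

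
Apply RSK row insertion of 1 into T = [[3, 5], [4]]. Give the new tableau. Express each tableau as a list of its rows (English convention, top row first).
[[1, 5], [3], [4]]

In row 1, 1 replaces 3 (the leftmost entry greater than 1); 3 is bumped to row 2. In row 2, 3 replaces 4 (the leftmost entry greater than 3); 4 is bumped to row 3. 4 starts a new row 3. The new tableau is [[1, 5], [3], [4]].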